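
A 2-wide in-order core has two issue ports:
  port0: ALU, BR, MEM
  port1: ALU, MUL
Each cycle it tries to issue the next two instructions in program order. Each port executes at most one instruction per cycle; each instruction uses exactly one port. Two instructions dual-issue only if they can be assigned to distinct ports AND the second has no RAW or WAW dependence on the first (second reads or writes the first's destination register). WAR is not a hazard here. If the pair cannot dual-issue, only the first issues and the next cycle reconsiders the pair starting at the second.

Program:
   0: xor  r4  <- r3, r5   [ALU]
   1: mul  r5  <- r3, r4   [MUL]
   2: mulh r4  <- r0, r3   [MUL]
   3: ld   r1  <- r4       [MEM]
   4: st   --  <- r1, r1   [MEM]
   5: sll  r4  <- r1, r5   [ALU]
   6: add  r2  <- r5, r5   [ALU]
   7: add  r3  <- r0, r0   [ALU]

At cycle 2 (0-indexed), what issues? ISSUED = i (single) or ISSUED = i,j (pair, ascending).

t=0 i0:xor.ALU ; RAW r4
t=1 i1:mul.MUL ; no-port MUL/MUL
t=2 i2:mulh.MUL ; RAW r4
t=3 i3:ld.MEM ; no-port MEM/MEM
t=4 i4/i5:st.MEM;sll.ALU ; pair
t=5 i6/i7:add.ALU;add.ALU ; pair

ISSUED = 2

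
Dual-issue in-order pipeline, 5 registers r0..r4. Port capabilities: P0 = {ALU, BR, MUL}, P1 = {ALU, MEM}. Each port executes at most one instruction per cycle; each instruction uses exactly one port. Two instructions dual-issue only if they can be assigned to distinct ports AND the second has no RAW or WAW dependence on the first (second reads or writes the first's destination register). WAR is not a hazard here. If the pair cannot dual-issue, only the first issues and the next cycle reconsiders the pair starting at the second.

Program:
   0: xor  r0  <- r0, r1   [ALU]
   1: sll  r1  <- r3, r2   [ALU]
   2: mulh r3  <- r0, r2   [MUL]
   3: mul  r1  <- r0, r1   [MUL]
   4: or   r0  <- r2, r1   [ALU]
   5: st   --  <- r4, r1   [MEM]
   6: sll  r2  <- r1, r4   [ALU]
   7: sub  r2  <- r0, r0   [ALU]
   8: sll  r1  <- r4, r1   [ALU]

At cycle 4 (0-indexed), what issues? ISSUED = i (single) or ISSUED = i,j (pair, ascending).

ISSUED = 6

#0 head=0: xor sll i0&i1 pair
#1 head=2: mulh i2 no-port MUL/MUL
#2 head=3: mul i3 RAW r1
#3 head=4: or st i4&i5 pair
#4 head=6: sll i6 WAW r2
#5 head=7: sub sll i7&i8 pair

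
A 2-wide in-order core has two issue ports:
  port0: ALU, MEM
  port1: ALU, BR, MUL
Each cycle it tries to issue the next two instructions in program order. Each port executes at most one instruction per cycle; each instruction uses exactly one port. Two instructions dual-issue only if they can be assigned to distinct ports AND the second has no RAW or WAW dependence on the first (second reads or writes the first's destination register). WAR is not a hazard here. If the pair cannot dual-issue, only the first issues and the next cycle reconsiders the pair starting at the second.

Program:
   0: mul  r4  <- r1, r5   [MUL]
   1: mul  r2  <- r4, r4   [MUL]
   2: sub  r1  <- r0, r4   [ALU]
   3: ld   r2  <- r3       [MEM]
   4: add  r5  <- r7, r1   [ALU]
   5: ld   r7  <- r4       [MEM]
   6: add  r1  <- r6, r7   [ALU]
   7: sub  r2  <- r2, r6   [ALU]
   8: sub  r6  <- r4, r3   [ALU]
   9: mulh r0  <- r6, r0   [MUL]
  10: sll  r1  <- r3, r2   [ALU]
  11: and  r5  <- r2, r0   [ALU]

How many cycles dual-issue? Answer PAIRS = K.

[0] i0  mul  -- no-port MUL/MUL
[1] i1/i2  mul+sub  -- pair
[2] i3/i4  ld+add  -- pair
[3] i5  ld  -- RAW r7
[4] i6/i7  add+sub  -- pair
[5] i8  sub  -- RAW r6
[6] i9/i10  mulh+sll  -- pair
[7] i11  and  -- tail

PAIRS = 4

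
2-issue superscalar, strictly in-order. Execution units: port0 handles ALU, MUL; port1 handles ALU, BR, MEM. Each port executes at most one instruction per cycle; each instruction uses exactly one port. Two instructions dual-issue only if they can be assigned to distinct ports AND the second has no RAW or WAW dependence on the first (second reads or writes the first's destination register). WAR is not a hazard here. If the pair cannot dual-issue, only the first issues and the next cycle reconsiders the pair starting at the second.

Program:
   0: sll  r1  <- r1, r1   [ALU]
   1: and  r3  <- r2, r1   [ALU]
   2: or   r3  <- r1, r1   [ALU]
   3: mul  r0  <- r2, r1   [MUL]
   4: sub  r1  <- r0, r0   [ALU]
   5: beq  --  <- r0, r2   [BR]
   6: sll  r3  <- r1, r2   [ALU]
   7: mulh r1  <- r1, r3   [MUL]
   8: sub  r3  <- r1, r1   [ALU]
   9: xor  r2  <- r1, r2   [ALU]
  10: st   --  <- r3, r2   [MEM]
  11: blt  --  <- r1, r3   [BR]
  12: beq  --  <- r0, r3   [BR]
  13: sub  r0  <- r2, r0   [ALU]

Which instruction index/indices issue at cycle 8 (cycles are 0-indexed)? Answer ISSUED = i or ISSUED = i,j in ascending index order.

#0 head=0: sll i0 RAW r1
#1 head=1: and i1 WAW r3
#2 head=2: or;mul i2,i3 dual
#3 head=4: sub;beq i4,i5 dual
#4 head=6: sll i6 RAW r3
#5 head=7: mulh i7 RAW r1
#6 head=8: sub;xor i8,i9 dual
#7 head=10: st i10 no-port MEM/BR
#8 head=11: blt i11 no-port BR/BR
#9 head=12: beq;sub i12,i13 dual

ISSUED = 11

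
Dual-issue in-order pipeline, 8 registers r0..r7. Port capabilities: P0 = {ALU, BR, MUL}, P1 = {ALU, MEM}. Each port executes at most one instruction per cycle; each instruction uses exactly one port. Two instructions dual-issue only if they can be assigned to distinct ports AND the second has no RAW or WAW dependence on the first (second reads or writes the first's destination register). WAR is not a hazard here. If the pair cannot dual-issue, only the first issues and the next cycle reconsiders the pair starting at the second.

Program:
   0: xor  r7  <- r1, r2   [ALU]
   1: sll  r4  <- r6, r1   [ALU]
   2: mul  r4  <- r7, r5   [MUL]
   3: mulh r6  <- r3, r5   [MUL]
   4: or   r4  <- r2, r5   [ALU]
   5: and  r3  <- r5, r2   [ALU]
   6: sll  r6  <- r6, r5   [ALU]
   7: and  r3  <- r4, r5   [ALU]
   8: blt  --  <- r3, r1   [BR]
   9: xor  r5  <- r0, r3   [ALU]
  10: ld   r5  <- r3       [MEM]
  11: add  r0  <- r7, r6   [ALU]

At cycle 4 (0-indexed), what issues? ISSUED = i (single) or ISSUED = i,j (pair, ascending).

#0 head=0: xor.ALU sll.ALU i0+i1 pair
#1 head=2: mul.MUL i2 no-port MUL/MUL
#2 head=3: mulh.MUL or.ALU i3+i4 pair
#3 head=5: and.ALU sll.ALU i5+i6 pair
#4 head=7: and.ALU i7 RAW r3
#5 head=8: blt.BR xor.ALU i8+i9 pair
#6 head=10: ld.MEM add.ALU i10+i11 pair

ISSUED = 7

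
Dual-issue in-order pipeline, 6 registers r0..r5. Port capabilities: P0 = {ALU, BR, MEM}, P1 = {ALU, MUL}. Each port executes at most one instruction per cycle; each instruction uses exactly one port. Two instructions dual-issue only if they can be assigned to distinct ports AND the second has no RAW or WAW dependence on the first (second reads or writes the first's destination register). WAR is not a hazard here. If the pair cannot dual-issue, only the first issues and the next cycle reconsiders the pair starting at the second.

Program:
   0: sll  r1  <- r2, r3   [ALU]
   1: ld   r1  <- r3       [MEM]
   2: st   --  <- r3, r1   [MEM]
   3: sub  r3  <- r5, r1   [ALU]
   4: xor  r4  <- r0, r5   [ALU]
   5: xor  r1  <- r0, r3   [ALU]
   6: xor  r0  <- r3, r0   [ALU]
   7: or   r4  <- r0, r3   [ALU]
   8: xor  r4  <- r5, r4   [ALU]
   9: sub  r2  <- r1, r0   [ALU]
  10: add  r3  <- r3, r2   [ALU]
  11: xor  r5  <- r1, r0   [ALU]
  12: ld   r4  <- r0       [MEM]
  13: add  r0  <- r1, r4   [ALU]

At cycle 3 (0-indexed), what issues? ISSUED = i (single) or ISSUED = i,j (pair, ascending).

t=0 i0:sll.ALU ; WAW r1
t=1 i1:ld.MEM ; no-port MEM/MEM
t=2 i2+i3:st.MEM;sub.ALU ; pair
t=3 i4+i5:xor.ALU;xor.ALU ; pair
t=4 i6:xor.ALU ; RAW r0
t=5 i7:or.ALU ; RAW+WAW r4
t=6 i8+i9:xor.ALU;sub.ALU ; pair
t=7 i10+i11:add.ALU;xor.ALU ; pair
t=8 i12:ld.MEM ; RAW r4
t=9 i13:add.ALU ; tail

ISSUED = 4,5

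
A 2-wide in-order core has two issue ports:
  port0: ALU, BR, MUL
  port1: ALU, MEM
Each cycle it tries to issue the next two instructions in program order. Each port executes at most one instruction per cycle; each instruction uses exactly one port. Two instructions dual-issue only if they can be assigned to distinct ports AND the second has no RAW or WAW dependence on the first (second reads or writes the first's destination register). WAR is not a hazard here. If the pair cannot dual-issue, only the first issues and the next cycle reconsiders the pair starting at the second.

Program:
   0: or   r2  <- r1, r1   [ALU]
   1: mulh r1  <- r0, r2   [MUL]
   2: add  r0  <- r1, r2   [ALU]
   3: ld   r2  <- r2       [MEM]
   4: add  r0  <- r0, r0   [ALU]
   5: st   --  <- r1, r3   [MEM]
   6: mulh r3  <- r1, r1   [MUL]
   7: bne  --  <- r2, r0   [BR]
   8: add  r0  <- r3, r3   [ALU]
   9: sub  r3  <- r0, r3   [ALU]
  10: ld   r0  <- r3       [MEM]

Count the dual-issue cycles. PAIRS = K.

PAIRS = 3

c0: i0 or  RAW r2
c1: i1 mulh  RAW r1
c2: i2+i3 add+ld  pair
c3: i4+i5 add+st  pair
c4: i6 mulh  no-port MUL/BR
c5: i7+i8 bne+add  pair
c6: i9 sub  RAW r3
c7: i10 ld  tail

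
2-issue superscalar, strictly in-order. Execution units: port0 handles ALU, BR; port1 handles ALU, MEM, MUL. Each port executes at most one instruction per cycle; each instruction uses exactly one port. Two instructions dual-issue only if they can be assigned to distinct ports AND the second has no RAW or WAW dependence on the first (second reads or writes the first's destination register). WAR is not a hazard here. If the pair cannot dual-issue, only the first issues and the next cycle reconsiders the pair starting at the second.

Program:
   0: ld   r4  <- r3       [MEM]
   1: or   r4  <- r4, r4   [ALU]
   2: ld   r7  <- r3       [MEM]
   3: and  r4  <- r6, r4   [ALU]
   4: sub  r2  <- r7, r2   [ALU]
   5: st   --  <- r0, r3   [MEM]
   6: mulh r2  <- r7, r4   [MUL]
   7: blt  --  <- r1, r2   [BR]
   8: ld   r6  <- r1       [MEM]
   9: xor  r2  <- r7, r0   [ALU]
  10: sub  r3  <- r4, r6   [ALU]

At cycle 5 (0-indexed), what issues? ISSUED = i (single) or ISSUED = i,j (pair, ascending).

ISSUED = 7,8

  cy0 -> i0 (ld) RAW+WAW r4
  cy1 -> i1+i2 (or ld) pair
  cy2 -> i3+i4 (and sub) pair
  cy3 -> i5 (st) no-port MEM/MUL
  cy4 -> i6 (mulh) RAW r2
  cy5 -> i7+i8 (blt ld) pair
  cy6 -> i9+i10 (xor sub) pair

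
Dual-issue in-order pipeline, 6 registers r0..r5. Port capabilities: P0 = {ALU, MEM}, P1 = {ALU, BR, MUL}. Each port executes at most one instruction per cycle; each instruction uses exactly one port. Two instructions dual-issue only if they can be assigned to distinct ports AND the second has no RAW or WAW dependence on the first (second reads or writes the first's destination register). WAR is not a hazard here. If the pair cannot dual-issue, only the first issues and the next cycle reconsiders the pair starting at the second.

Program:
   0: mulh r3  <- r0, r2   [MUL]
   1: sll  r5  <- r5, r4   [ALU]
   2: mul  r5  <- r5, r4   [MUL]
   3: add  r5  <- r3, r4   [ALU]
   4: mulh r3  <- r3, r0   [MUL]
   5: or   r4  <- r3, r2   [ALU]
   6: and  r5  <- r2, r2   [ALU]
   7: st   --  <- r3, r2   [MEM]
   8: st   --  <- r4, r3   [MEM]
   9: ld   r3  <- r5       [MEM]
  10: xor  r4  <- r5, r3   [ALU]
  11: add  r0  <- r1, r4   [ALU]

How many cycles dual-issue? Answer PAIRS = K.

PAIRS = 3

0. mulh.MUL/sll.ALU @i0&i1  | pair
1. mul.MUL @i2  | WAW r5
2. add.ALU/mulh.MUL @i3&i4  | pair
3. or.ALU/and.ALU @i5&i6  | pair
4. st.MEM @i7  | no-port MEM/MEM
5. st.MEM @i8  | no-port MEM/MEM
6. ld.MEM @i9  | RAW r3
7. xor.ALU @i10  | RAW r4
8. add.ALU @i11  | tail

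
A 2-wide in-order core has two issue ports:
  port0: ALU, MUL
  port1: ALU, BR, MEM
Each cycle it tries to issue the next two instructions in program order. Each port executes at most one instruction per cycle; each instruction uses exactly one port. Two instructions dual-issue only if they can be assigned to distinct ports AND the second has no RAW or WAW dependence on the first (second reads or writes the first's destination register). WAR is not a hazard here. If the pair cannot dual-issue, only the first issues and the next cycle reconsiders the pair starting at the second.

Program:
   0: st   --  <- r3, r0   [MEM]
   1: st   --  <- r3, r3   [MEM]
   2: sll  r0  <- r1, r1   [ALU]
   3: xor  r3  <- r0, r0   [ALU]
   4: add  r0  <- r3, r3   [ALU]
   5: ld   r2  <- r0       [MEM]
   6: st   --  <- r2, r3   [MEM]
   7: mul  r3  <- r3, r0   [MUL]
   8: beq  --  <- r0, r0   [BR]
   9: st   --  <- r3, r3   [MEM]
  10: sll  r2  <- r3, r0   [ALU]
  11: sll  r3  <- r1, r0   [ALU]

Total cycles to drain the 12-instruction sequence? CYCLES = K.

#0 head=0: st.MEM i0 no-port MEM/MEM
#1 head=1: st.MEM/sll.ALU i1&i2 dual
#2 head=3: xor.ALU i3 RAW r3
#3 head=4: add.ALU i4 RAW r0
#4 head=5: ld.MEM i5 no-port MEM/MEM
#5 head=6: st.MEM/mul.MUL i6&i7 dual
#6 head=8: beq.BR i8 no-port BR/MEM
#7 head=9: st.MEM/sll.ALU i9&i10 dual
#8 head=11: sll.ALU i11 tail

CYCLES = 9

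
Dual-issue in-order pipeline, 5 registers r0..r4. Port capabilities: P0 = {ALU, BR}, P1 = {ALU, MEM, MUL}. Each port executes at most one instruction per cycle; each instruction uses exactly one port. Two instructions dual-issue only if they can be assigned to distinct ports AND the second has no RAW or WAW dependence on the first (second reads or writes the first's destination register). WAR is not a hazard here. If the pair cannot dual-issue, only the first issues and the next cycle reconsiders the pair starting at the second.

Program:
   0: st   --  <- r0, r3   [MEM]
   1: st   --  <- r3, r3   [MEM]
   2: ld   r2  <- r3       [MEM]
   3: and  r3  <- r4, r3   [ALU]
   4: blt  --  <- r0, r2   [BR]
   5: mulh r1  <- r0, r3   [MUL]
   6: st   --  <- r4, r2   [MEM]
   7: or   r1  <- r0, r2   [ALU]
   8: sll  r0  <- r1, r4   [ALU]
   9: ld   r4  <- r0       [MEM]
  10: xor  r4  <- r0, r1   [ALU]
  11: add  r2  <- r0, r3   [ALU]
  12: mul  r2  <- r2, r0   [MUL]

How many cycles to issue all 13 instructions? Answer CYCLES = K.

CYCLES = 9

0. st.MEM @i0  | no-port MEM/MEM
1. st.MEM @i1  | no-port MEM/MEM
2. ld.MEM;and.ALU @i2,i3  | dual
3. blt.BR;mulh.MUL @i4,i5  | dual
4. st.MEM;or.ALU @i6,i7  | dual
5. sll.ALU @i8  | RAW r0
6. ld.MEM @i9  | WAW r4
7. xor.ALU;add.ALU @i10,i11  | dual
8. mul.MUL @i12  | tail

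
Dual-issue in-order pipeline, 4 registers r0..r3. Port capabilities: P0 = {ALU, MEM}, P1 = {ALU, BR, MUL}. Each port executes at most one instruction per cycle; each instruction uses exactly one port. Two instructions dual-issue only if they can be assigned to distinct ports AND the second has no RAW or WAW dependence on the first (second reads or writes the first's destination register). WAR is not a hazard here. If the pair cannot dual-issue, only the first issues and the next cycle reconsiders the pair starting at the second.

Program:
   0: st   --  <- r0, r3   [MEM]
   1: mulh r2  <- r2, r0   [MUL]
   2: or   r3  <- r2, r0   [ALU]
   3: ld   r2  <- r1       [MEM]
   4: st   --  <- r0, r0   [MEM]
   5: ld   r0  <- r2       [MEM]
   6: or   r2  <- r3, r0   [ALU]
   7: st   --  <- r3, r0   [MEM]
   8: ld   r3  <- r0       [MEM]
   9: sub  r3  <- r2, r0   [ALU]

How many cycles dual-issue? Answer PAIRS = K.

c0: i0,i1 st mulh  2-wide
c1: i2,i3 or ld  2-wide
c2: i4 st  no-port MEM/MEM
c3: i5 ld  RAW r0
c4: i6,i7 or st  2-wide
c5: i8 ld  WAW r3
c6: i9 sub  tail

PAIRS = 3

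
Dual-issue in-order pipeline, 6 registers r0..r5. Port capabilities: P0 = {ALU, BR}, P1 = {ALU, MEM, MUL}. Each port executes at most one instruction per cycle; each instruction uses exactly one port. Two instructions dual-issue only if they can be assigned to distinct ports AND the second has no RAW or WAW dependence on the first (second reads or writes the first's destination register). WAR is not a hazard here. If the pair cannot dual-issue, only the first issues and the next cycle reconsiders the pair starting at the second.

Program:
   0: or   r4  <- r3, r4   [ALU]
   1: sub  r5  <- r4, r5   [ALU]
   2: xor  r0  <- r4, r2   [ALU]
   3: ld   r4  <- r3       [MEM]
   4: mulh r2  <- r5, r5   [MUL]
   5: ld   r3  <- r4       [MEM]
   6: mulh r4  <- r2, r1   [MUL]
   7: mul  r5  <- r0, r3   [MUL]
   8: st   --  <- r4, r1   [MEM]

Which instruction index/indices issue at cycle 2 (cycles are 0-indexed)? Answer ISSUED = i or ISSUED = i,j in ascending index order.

c0: i0 or.ALU  RAW r4
c1: i1+i2 sub.ALU xor.ALU  pair
c2: i3 ld.MEM  no-port MEM/MUL
c3: i4 mulh.MUL  no-port MUL/MEM
c4: i5 ld.MEM  no-port MEM/MUL
c5: i6 mulh.MUL  no-port MUL/MUL
c6: i7 mul.MUL  no-port MUL/MEM
c7: i8 st.MEM  tail

ISSUED = 3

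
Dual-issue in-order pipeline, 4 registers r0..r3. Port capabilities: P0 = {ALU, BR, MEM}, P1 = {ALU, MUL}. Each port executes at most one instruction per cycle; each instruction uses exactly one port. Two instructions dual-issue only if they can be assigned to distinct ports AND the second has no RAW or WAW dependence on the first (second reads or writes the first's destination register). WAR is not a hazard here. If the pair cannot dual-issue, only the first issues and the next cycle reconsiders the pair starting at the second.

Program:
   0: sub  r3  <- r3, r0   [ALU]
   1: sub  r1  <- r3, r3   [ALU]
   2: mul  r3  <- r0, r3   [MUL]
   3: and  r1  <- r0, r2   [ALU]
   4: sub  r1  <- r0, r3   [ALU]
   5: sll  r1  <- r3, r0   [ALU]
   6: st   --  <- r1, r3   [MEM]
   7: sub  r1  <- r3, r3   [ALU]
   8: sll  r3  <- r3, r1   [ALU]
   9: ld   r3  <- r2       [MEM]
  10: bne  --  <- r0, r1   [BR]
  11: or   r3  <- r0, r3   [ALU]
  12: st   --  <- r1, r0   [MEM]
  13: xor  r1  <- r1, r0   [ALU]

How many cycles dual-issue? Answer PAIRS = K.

t=0 i0:sub.ALU ; RAW r3
t=1 i1/i2:sub.ALU+mul.MUL ; dual
t=2 i3:and.ALU ; WAW r1
t=3 i4:sub.ALU ; WAW r1
t=4 i5:sll.ALU ; RAW r1
t=5 i6/i7:st.MEM+sub.ALU ; dual
t=6 i8:sll.ALU ; WAW r3
t=7 i9:ld.MEM ; no-port MEM/BR
t=8 i10/i11:bne.BR+or.ALU ; dual
t=9 i12/i13:st.MEM+xor.ALU ; dual

PAIRS = 4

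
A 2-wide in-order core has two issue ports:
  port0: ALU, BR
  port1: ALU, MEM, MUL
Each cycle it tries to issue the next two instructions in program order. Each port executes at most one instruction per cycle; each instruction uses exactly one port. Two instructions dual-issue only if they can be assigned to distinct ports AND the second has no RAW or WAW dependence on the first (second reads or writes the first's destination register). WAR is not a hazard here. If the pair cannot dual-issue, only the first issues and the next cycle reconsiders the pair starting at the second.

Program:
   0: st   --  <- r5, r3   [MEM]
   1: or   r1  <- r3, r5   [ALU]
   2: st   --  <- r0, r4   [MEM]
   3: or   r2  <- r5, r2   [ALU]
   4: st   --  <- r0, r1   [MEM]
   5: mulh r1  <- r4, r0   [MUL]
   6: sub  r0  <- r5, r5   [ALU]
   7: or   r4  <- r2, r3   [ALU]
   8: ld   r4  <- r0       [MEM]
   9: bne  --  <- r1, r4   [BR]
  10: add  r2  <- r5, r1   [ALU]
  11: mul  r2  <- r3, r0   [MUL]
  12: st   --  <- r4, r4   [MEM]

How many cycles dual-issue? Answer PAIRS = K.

PAIRS = 4

[0] i0/i1  st+or  -- dual
[1] i2/i3  st+or  -- dual
[2] i4  st  -- no-port MEM/MUL
[3] i5/i6  mulh+sub  -- dual
[4] i7  or  -- WAW r4
[5] i8  ld  -- RAW r4
[6] i9/i10  bne+add  -- dual
[7] i11  mul  -- no-port MUL/MEM
[8] i12  st  -- tail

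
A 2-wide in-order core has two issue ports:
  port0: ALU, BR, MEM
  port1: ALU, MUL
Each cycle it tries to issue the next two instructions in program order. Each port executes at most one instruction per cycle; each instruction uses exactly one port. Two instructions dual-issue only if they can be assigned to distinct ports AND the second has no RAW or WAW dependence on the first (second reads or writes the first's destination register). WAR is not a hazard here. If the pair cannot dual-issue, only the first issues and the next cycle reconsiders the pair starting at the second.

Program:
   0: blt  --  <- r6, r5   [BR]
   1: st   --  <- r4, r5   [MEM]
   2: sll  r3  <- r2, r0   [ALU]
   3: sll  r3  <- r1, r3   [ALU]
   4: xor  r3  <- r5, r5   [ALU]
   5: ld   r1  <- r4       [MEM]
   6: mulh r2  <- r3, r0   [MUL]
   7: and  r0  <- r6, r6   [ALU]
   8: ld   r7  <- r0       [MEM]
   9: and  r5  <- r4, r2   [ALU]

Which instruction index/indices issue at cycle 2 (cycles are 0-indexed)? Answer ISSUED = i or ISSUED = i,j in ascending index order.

#0 head=0: blt i0 no-port BR/MEM
#1 head=1: st/sll i1,i2 pair
#2 head=3: sll i3 WAW r3
#3 head=4: xor/ld i4,i5 pair
#4 head=6: mulh/and i6,i7 pair
#5 head=8: ld/and i8,i9 pair

ISSUED = 3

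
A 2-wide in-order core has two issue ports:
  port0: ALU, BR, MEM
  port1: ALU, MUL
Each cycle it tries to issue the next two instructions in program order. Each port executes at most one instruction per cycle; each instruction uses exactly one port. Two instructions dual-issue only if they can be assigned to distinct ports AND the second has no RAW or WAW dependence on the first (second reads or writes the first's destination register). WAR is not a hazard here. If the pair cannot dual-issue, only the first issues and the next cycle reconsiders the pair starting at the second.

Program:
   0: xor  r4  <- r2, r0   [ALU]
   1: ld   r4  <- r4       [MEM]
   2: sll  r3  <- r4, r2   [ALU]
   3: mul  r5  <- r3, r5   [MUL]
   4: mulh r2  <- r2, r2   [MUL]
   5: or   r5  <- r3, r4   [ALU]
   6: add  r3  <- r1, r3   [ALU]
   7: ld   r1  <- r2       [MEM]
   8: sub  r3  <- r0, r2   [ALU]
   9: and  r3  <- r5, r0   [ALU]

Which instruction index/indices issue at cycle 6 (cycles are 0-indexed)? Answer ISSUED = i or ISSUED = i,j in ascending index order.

[0] i0  xor.ALU  -- RAW+WAW r4
[1] i1  ld.MEM  -- RAW r4
[2] i2  sll.ALU  -- RAW r3
[3] i3  mul.MUL  -- no-port MUL/MUL
[4] i4+i5  mulh.MUL or.ALU  -- 2-wide
[5] i6+i7  add.ALU ld.MEM  -- 2-wide
[6] i8  sub.ALU  -- WAW r3
[7] i9  and.ALU  -- tail

ISSUED = 8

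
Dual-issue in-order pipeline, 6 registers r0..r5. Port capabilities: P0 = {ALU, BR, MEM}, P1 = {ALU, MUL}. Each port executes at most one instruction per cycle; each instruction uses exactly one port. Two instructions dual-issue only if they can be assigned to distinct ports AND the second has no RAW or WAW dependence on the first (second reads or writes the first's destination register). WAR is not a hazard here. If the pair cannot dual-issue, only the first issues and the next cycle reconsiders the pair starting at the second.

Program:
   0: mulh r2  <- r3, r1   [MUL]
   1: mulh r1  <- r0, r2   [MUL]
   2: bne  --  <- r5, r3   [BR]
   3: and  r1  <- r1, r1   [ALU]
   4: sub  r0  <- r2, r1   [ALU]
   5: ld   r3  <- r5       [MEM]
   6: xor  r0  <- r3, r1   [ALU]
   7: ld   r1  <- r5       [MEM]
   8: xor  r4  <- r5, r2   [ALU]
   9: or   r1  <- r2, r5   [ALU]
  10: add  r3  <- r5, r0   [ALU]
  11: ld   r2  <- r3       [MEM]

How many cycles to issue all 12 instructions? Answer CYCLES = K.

c0: i0 mulh.MUL  no-port MUL/MUL
c1: i1/i2 mulh.MUL bne.BR  pair
c2: i3 and.ALU  RAW r1
c3: i4/i5 sub.ALU ld.MEM  pair
c4: i6/i7 xor.ALU ld.MEM  pair
c5: i8/i9 xor.ALU or.ALU  pair
c6: i10 add.ALU  RAW r3
c7: i11 ld.MEM  tail

CYCLES = 8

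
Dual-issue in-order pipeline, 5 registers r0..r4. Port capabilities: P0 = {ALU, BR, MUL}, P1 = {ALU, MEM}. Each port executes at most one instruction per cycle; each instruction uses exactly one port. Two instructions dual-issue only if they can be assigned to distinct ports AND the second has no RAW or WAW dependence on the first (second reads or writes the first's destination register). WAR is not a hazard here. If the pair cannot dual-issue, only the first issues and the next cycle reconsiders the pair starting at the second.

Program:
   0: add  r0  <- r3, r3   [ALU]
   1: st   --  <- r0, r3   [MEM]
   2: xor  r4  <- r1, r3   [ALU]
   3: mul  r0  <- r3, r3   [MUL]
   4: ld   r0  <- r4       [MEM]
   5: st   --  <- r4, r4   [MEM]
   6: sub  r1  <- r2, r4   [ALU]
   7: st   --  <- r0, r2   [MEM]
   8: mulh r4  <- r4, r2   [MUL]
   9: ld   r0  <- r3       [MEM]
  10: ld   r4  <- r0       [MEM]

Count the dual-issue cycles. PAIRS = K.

c0: i0 add  RAW r0
c1: i1/i2 st/xor  2-wide
c2: i3 mul  WAW r0
c3: i4 ld  no-port MEM/MEM
c4: i5/i6 st/sub  2-wide
c5: i7/i8 st/mulh  2-wide
c6: i9 ld  no-port MEM/MEM
c7: i10 ld  tail

PAIRS = 3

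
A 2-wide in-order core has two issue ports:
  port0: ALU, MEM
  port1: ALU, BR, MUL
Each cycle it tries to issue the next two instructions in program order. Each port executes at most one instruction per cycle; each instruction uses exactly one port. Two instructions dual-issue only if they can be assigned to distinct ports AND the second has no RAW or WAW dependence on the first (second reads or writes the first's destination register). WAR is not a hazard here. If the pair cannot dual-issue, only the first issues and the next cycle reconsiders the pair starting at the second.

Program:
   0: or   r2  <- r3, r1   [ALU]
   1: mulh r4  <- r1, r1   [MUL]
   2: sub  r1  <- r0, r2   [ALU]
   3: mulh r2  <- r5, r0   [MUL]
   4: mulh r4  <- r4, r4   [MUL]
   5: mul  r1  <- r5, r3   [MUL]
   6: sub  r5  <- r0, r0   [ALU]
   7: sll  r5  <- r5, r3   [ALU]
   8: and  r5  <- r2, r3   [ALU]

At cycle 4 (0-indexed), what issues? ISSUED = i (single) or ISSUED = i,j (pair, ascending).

ISSUED = 7

c0: i0&i1 or mulh  pair
c1: i2&i3 sub mulh  pair
c2: i4 mulh  no-port MUL/MUL
c3: i5&i6 mul sub  pair
c4: i7 sll  WAW r5
c5: i8 and  tail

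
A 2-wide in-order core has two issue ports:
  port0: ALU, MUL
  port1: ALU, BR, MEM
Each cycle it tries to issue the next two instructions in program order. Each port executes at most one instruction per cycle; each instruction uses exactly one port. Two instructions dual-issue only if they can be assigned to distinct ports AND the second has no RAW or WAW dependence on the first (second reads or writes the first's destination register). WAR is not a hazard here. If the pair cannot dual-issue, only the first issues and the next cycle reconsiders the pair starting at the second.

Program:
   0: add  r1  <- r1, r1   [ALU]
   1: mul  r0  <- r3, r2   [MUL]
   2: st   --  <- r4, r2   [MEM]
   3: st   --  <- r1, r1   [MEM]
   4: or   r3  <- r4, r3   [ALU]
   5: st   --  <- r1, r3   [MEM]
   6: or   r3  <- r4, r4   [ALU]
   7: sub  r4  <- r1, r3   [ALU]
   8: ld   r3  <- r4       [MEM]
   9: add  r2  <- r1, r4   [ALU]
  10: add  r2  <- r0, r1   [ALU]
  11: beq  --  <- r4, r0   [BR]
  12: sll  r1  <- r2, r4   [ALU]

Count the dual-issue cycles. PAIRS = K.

  cy0 -> i0/i1 (add.ALU/mul.MUL) 2-wide
  cy1 -> i2 (st.MEM) no-port MEM/MEM
  cy2 -> i3/i4 (st.MEM/or.ALU) 2-wide
  cy3 -> i5/i6 (st.MEM/or.ALU) 2-wide
  cy4 -> i7 (sub.ALU) RAW r4
  cy5 -> i8/i9 (ld.MEM/add.ALU) 2-wide
  cy6 -> i10/i11 (add.ALU/beq.BR) 2-wide
  cy7 -> i12 (sll.ALU) tail

PAIRS = 5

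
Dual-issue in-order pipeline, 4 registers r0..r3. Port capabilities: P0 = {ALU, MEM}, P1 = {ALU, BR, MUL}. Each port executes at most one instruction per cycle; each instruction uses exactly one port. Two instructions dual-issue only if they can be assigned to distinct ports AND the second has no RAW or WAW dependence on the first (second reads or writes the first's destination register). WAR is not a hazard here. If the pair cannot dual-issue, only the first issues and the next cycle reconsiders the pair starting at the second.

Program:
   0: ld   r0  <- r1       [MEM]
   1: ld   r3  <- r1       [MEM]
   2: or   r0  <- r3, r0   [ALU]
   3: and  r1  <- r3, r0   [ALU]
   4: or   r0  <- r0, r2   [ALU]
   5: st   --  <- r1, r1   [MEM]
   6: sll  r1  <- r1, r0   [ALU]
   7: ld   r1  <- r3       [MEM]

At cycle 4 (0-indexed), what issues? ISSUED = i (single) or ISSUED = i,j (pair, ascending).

c0: i0 ld  no-port MEM/MEM
c1: i1 ld  RAW r3
c2: i2 or  RAW r0
c3: i3+i4 and+or  dual
c4: i5+i6 st+sll  dual
c5: i7 ld  tail

ISSUED = 5,6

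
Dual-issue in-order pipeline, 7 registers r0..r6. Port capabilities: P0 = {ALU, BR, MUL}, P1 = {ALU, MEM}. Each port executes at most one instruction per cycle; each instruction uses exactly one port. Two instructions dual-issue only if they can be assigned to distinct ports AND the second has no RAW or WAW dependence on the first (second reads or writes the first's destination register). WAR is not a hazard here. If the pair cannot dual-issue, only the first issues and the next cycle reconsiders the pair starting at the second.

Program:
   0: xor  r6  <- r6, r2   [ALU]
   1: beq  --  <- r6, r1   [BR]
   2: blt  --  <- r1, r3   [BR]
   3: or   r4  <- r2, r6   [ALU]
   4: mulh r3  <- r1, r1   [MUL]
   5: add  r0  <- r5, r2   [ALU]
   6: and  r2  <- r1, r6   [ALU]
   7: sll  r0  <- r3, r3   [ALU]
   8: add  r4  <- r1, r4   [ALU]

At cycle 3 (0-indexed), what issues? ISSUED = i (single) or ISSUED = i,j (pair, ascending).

[0] i0  xor  -- RAW r6
[1] i1  beq  -- no-port BR/BR
[2] i2,i3  blt;or  -- pair
[3] i4,i5  mulh;add  -- pair
[4] i6,i7  and;sll  -- pair
[5] i8  add  -- tail

ISSUED = 4,5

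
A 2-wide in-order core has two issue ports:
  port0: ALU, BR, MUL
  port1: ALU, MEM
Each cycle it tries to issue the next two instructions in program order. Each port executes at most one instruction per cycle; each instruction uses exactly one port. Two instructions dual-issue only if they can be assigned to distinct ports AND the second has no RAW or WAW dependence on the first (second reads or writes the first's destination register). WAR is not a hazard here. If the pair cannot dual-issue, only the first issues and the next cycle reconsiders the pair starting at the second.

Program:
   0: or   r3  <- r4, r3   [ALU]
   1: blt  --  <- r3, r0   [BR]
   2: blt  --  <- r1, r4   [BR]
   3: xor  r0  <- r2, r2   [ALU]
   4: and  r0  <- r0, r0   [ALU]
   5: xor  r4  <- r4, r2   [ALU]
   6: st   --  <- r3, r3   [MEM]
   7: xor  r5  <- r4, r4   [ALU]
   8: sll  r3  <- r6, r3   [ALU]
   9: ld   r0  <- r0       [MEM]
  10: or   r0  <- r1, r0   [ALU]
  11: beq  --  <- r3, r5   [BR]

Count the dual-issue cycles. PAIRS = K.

0. or @i0  | RAW r3
1. blt @i1  | no-port BR/BR
2. blt;xor @i2&i3  | 2-wide
3. and;xor @i4&i5  | 2-wide
4. st;xor @i6&i7  | 2-wide
5. sll;ld @i8&i9  | 2-wide
6. or;beq @i10&i11  | 2-wide

PAIRS = 5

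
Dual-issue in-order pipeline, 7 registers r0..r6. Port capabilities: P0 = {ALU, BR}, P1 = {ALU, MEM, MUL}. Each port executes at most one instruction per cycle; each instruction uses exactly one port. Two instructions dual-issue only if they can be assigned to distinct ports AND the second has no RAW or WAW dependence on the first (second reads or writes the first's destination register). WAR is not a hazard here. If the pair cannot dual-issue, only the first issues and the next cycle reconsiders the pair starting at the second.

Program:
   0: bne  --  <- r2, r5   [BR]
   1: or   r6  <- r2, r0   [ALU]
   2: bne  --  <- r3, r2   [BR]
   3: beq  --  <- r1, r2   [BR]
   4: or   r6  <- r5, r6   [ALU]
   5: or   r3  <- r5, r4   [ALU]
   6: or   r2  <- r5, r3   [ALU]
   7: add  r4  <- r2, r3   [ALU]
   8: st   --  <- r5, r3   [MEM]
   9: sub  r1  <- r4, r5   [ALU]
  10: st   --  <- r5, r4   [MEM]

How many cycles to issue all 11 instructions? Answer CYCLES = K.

CYCLES = 7

  cy0 -> i0/i1 (bne.BR+or.ALU) pair
  cy1 -> i2 (bne.BR) no-port BR/BR
  cy2 -> i3/i4 (beq.BR+or.ALU) pair
  cy3 -> i5 (or.ALU) RAW r3
  cy4 -> i6 (or.ALU) RAW r2
  cy5 -> i7/i8 (add.ALU+st.MEM) pair
  cy6 -> i9/i10 (sub.ALU+st.MEM) pair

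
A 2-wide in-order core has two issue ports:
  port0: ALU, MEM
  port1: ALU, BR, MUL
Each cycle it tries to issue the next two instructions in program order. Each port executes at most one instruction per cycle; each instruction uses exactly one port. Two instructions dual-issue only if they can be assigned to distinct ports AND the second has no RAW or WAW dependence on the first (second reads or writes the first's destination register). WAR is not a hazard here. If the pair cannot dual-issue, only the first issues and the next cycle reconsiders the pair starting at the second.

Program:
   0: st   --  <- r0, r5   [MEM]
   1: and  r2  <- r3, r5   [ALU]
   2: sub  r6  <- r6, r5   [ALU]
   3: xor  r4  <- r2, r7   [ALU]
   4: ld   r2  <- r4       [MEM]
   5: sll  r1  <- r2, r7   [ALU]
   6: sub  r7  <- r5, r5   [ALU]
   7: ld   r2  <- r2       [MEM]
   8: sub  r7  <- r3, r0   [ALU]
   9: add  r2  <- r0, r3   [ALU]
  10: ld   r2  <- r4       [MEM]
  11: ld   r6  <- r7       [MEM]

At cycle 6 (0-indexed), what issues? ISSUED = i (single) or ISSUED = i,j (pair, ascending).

ISSUED = 10

[0] i0,i1  st and  -- dual
[1] i2,i3  sub xor  -- dual
[2] i4  ld  -- RAW r2
[3] i5,i6  sll sub  -- dual
[4] i7,i8  ld sub  -- dual
[5] i9  add  -- WAW r2
[6] i10  ld  -- no-port MEM/MEM
[7] i11  ld  -- tail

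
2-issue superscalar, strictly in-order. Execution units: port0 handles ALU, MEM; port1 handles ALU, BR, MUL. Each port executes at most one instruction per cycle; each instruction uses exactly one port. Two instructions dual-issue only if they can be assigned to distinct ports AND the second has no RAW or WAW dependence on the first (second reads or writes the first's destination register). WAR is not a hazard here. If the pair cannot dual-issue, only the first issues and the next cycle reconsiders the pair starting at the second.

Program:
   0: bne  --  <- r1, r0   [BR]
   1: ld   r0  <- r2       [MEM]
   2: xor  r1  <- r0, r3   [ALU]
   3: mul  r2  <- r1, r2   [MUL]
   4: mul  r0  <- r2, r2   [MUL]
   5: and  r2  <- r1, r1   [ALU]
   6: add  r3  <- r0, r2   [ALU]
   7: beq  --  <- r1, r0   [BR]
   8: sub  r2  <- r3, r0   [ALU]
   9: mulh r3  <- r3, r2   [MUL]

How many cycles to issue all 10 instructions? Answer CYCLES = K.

t=0 i0,i1:bne.BR ld.MEM ; pair
t=1 i2:xor.ALU ; RAW r1
t=2 i3:mul.MUL ; no-port MUL/MUL
t=3 i4,i5:mul.MUL and.ALU ; pair
t=4 i6,i7:add.ALU beq.BR ; pair
t=5 i8:sub.ALU ; RAW r2
t=6 i9:mulh.MUL ; tail

CYCLES = 7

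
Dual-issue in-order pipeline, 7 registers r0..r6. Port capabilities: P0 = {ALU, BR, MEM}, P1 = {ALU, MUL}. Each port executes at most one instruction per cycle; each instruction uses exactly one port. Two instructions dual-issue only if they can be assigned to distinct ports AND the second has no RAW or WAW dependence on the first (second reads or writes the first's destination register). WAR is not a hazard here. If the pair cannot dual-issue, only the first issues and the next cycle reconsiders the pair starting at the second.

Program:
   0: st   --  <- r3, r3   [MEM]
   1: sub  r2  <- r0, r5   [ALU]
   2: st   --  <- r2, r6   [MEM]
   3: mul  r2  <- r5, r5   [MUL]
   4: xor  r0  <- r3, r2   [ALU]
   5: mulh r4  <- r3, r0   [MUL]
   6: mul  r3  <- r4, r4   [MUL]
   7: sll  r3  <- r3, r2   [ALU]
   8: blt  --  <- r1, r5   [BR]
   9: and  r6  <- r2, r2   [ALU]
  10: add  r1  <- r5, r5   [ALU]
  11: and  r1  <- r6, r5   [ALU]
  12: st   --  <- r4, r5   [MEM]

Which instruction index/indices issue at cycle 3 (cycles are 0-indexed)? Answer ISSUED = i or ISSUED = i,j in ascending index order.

c0: i0/i1 st;sub  dual
c1: i2/i3 st;mul  dual
c2: i4 xor  RAW r0
c3: i5 mulh  no-port MUL/MUL
c4: i6 mul  RAW+WAW r3
c5: i7/i8 sll;blt  dual
c6: i9/i10 and;add  dual
c7: i11/i12 and;st  dual

ISSUED = 5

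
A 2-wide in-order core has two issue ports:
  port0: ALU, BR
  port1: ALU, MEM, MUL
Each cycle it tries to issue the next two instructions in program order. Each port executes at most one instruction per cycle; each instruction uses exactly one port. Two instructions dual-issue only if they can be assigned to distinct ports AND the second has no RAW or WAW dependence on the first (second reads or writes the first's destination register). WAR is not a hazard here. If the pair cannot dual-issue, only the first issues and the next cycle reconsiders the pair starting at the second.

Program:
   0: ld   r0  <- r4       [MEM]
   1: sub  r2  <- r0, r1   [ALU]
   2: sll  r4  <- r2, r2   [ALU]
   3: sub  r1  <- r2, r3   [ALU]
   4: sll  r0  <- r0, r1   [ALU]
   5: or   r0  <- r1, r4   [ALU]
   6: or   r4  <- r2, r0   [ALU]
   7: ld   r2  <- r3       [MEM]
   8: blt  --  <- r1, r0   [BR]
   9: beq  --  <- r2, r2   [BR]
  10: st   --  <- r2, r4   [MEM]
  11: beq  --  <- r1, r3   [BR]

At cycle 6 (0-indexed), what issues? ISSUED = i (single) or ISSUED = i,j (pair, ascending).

0. ld.MEM @i0  | RAW r0
1. sub.ALU @i1  | RAW r2
2. sll.ALU+sub.ALU @i2/i3  | 2-wide
3. sll.ALU @i4  | WAW r0
4. or.ALU @i5  | RAW r0
5. or.ALU+ld.MEM @i6/i7  | 2-wide
6. blt.BR @i8  | no-port BR/BR
7. beq.BR+st.MEM @i9/i10  | 2-wide
8. beq.BR @i11  | tail

ISSUED = 8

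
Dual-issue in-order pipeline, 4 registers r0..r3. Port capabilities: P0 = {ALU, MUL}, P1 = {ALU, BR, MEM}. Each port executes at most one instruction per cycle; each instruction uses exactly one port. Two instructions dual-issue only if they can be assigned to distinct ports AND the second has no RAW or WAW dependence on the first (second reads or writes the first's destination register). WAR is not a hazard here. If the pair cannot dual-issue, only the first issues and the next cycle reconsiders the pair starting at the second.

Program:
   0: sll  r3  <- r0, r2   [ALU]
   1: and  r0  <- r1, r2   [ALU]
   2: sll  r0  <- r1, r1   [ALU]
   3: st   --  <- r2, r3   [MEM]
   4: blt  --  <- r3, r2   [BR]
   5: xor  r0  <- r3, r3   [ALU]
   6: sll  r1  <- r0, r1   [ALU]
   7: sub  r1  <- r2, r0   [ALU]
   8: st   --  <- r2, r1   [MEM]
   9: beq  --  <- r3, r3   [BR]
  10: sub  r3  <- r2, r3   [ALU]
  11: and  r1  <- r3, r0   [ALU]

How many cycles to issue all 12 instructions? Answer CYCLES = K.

CYCLES = 8

c0: i0/i1 sll;and  2-wide
c1: i2/i3 sll;st  2-wide
c2: i4/i5 blt;xor  2-wide
c3: i6 sll  WAW r1
c4: i7 sub  RAW r1
c5: i8 st  no-port MEM/BR
c6: i9/i10 beq;sub  2-wide
c7: i11 and  tail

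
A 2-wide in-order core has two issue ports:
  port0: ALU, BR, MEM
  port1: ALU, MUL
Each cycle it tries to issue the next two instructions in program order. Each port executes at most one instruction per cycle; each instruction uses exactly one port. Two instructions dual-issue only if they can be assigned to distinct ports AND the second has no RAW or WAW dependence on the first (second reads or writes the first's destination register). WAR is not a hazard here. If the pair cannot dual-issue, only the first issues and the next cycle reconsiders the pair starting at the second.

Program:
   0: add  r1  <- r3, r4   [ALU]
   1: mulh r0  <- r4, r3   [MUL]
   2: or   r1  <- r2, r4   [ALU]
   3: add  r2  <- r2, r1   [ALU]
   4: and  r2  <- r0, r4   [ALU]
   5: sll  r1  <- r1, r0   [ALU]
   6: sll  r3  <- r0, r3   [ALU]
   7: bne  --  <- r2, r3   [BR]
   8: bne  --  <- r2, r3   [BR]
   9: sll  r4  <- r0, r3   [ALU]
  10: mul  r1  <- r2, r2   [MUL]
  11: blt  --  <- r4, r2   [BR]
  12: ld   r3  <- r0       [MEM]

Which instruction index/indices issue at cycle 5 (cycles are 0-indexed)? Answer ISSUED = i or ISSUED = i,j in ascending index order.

[0] i0+i1  add;mulh  -- dual
[1] i2  or  -- RAW r1
[2] i3  add  -- WAW r2
[3] i4+i5  and;sll  -- dual
[4] i6  sll  -- RAW r3
[5] i7  bne  -- no-port BR/BR
[6] i8+i9  bne;sll  -- dual
[7] i10+i11  mul;blt  -- dual
[8] i12  ld  -- tail

ISSUED = 7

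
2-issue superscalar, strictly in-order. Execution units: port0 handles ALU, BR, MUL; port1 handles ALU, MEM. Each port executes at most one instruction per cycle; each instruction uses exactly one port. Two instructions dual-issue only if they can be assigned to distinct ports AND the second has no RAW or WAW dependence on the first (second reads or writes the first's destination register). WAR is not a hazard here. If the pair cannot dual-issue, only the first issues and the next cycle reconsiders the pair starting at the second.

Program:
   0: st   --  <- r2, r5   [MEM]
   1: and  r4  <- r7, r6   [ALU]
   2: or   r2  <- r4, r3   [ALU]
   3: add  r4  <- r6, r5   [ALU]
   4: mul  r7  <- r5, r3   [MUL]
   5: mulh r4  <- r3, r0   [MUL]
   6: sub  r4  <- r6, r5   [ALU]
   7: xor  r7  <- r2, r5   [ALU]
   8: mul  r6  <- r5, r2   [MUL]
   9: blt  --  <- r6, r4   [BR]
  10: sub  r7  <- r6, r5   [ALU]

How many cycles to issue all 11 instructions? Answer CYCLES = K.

  cy0 -> i0+i1 (st.MEM/and.ALU) pair
  cy1 -> i2+i3 (or.ALU/add.ALU) pair
  cy2 -> i4 (mul.MUL) no-port MUL/MUL
  cy3 -> i5 (mulh.MUL) WAW r4
  cy4 -> i6+i7 (sub.ALU/xor.ALU) pair
  cy5 -> i8 (mul.MUL) no-port MUL/BR
  cy6 -> i9+i10 (blt.BR/sub.ALU) pair

CYCLES = 7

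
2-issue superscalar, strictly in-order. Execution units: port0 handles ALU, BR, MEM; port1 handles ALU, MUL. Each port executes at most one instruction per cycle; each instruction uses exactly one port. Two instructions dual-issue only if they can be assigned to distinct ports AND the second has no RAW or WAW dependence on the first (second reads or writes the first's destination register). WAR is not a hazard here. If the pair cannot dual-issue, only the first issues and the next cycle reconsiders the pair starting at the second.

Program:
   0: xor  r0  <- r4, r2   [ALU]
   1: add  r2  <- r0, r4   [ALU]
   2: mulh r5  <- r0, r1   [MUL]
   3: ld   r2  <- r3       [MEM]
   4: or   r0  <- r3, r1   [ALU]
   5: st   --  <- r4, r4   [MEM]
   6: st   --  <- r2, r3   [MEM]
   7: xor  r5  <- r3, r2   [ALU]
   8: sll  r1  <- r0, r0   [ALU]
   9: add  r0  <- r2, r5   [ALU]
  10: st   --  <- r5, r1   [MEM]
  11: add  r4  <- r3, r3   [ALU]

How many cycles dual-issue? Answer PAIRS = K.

PAIRS = 5

c0: i0 xor  RAW r0
c1: i1+i2 add mulh  dual
c2: i3+i4 ld or  dual
c3: i5 st  no-port MEM/MEM
c4: i6+i7 st xor  dual
c5: i8+i9 sll add  dual
c6: i10+i11 st add  dual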